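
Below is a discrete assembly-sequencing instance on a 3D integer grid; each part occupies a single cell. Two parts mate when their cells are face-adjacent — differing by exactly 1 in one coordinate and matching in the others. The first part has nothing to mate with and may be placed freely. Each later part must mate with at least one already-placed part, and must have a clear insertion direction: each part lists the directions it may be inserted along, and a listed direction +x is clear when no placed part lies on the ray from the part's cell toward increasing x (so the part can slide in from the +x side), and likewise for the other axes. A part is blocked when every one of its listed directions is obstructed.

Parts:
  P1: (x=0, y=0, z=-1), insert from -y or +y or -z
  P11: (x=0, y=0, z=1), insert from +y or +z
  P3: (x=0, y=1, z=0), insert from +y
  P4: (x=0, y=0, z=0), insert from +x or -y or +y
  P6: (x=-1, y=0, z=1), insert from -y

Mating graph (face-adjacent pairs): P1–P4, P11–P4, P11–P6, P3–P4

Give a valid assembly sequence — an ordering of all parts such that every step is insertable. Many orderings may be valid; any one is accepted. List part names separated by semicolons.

1. P11@(0, 0, 1) [+y clear] — {P11}
2. P4@(0, 0, 0) [+x clear] — {P11, P4}
3. P1@(0, 0, -1) [-y clear] — {P1, P11, P4}
4. P6@(-1, 0, 1) [-y clear] — {P1, P11, P4, P6}
5. P3@(0, 1, 0) [+y clear] — {P1, P11, P3, P4, P6}

P11; P4; P1; P6; P3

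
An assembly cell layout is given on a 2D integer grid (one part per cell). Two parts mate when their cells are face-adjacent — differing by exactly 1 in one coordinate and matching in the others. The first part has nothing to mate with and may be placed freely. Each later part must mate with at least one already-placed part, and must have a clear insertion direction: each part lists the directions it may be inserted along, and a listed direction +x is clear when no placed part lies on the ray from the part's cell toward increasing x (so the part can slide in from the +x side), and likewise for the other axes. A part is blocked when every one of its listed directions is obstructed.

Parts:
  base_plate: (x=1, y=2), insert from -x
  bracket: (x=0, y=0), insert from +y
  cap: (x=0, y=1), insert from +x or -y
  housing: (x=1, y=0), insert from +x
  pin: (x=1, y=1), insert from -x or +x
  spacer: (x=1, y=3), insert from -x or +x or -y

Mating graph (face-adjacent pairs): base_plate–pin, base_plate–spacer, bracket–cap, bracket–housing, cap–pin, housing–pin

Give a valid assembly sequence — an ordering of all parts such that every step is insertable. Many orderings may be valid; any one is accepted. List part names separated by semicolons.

bracket; cap; pin; base_plate; spacer; housing

1. bracket@(0, 0) [+y clear] — {bracket}
2. cap@(0, 1) [+x clear] — {bracket, cap}
3. pin@(1, 1) [+x clear] — {bracket, cap, pin}
4. base_plate@(1, 2) [-x clear] — {base_plate, bracket, cap, pin}
5. spacer@(1, 3) [-x clear] — {base_plate, bracket, cap, pin, spacer}
6. housing@(1, 0) [+x clear] — {base_plate, bracket, cap, housing, pin, spacer}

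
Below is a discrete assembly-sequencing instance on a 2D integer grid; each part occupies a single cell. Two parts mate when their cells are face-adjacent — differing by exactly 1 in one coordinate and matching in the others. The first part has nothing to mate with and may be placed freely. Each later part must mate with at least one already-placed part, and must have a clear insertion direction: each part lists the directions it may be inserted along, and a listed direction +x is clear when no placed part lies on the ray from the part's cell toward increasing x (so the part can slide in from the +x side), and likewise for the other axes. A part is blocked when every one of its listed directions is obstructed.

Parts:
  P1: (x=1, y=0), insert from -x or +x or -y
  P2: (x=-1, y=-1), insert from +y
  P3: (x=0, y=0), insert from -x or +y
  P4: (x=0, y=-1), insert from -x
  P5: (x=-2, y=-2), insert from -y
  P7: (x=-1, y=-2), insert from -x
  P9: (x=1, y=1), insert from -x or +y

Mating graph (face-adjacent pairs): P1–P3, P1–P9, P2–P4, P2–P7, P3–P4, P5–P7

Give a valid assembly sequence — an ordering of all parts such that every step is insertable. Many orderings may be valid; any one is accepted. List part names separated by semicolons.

P1; P9; P3; P4; P2; P7; P5

1. P1@(1, 0) [-x clear] — {P1}
2. P9@(1, 1) [-x clear] — {P1, P9}
3. P3@(0, 0) [-x clear] — {P1, P3, P9}
4. P4@(0, -1) [-x clear] — {P1, P3, P4, P9}
5. P2@(-1, -1) [+y clear] — {P1, P2, P3, P4, P9}
6. P7@(-1, -2) [-x clear] — {P1, P2, P3, P4, P7, P9}
7. P5@(-2, -2) [-y clear] — {P1, P2, P3, P4, P5, P7, P9}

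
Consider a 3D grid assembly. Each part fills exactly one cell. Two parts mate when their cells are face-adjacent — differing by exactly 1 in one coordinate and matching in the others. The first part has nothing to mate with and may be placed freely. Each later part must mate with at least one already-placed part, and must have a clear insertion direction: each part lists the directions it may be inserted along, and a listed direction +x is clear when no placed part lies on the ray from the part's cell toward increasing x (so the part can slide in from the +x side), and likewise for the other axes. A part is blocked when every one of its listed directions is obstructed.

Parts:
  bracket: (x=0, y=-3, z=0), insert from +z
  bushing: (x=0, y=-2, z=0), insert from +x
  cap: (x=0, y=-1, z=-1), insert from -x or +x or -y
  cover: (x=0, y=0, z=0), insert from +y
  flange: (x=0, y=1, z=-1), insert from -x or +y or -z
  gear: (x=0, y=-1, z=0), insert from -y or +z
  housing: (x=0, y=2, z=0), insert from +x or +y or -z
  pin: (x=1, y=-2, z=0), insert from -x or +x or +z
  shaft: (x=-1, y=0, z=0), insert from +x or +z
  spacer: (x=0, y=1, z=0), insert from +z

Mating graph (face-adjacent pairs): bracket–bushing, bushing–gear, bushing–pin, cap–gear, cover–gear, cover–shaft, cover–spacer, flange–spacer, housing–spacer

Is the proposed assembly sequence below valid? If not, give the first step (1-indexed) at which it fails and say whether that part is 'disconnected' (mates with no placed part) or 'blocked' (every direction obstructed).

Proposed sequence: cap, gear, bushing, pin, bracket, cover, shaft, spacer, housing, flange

Valid

1. cap@(0, -1, -1) [-x clear] — {cap}
2. gear@(0, -1, 0) [-y clear] — {cap, gear}
3. bushing@(0, -2, 0) [+x clear] — {bushing, cap, gear}
4. pin@(1, -2, 0) [+x clear] — {bushing, cap, gear, pin}
5. bracket@(0, -3, 0) [+z clear] — {bracket, bushing, cap, gear, pin}
6. cover@(0, 0, 0) [+y clear] — {bracket, bushing, cap, cover, gear, pin}
7. shaft@(-1, 0, 0) [+z clear] — {bracket, bushing, cap, cover, gear, pin, shaft}
8. spacer@(0, 1, 0) [+z clear] — {bracket, bushing, cap, cover, gear, pin, shaft, spacer}
9. housing@(0, 2, 0) [+x clear] — {bracket, bushing, cap, cover, gear, housing, pin, shaft, spacer}
10. flange@(0, 1, -1) [-x clear] — {bracket, bushing, cap, cover, flange, gear, housing, pin, shaft, spacer}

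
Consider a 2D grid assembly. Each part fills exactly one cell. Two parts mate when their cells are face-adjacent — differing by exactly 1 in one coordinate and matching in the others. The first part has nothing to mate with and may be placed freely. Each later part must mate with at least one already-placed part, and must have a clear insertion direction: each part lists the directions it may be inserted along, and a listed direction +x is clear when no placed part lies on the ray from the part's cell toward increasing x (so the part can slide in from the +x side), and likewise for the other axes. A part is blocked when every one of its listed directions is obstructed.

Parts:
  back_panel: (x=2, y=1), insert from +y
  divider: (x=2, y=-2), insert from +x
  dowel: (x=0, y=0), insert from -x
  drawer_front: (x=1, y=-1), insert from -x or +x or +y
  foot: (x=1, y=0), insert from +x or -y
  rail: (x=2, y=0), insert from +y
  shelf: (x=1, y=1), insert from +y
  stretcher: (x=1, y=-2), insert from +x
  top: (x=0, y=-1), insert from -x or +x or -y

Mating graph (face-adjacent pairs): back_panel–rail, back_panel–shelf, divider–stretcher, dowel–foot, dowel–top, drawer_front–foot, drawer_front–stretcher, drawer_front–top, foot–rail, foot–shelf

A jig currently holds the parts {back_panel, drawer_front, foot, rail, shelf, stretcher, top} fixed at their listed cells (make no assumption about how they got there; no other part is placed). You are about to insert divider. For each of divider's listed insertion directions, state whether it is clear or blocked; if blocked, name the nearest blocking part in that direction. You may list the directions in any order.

+x: clear

+x: ray from divider(2, -2) has no placed part ⇒ clear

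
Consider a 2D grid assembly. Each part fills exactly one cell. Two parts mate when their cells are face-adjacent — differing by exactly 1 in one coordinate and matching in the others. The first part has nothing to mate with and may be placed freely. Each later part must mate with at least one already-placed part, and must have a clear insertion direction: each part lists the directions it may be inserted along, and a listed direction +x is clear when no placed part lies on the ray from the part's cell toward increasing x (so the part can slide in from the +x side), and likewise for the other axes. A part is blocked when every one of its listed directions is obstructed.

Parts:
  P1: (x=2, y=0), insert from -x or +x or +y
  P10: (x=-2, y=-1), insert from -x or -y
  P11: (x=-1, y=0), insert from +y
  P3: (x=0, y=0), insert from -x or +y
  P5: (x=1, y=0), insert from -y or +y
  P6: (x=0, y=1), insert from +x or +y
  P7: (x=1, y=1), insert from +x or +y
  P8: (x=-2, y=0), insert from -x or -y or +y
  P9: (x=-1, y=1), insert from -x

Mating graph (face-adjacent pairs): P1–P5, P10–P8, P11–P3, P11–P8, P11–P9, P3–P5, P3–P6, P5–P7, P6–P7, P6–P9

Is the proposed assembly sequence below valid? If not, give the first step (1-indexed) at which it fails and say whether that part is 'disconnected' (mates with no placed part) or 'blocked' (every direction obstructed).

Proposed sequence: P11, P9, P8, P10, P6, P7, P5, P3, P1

Invalid at step 8 (blocked)

1. P11@(-1, 0) [+y clear] — {P11}
2. P9@(-1, 1) [-x clear] — {P11, P9}
3. P8@(-2, 0) [-x clear] — {P11, P8, P9}
4. P10@(-2, -1) [-x clear] — {P10, P11, P8, P9}
5. P6@(0, 1) [+x clear] — {P10, P11, P6, P8, P9}
6. P7@(1, 1) [+x clear] — {P10, P11, P6, P7, P8, P9}
7. P5@(1, 0) [-y clear] — {P10, P11, P5, P6, P7, P8, P9}
8. P3@(0, 0) — -x/+y all obstructed ⇒ blocked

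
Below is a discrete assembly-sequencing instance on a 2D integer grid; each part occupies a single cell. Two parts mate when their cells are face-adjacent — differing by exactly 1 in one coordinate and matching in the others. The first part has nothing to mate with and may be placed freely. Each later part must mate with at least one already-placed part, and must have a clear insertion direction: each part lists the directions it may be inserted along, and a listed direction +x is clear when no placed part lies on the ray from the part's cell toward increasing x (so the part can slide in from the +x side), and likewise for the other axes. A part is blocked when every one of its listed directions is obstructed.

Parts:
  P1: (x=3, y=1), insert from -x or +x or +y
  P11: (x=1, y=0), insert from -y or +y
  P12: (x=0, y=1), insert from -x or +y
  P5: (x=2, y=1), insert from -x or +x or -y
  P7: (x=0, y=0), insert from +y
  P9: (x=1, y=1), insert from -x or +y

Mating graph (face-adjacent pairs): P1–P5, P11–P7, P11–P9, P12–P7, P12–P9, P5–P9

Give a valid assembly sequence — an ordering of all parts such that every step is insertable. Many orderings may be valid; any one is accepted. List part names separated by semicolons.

P9; P11; P5; P7; P12; P1

1. P9@(1, 1) [-x clear] — {P9}
2. P11@(1, 0) [-y clear] — {P11, P9}
3. P5@(2, 1) [+x clear] — {P11, P5, P9}
4. P7@(0, 0) [+y clear] — {P11, P5, P7, P9}
5. P12@(0, 1) [-x clear] — {P11, P12, P5, P7, P9}
6. P1@(3, 1) [+x clear] — {P1, P11, P12, P5, P7, P9}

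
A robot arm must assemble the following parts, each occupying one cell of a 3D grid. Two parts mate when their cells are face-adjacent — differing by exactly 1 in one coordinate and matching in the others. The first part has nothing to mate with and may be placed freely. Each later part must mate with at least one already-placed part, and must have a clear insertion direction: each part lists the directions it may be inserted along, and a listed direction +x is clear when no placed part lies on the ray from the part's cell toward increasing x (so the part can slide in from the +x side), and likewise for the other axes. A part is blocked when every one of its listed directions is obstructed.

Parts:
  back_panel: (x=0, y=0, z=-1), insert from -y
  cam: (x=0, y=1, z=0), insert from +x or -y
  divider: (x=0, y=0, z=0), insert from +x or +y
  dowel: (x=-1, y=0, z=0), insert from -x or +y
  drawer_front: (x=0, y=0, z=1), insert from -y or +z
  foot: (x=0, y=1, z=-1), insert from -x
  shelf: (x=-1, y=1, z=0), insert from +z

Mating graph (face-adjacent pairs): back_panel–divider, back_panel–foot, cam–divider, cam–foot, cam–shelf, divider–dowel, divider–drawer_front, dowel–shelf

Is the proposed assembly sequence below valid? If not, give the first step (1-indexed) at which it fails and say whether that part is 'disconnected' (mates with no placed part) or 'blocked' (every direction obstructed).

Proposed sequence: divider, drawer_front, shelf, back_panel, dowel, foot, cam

Invalid at step 3 (disconnected)

1. divider@(0, 0, 0) [+x clear] — {divider}
2. drawer_front@(0, 0, 1) [-y clear] — {divider, drawer_front}
3. shelf@(-1, 1, 0) — no placed neighbour ⇒ disconnected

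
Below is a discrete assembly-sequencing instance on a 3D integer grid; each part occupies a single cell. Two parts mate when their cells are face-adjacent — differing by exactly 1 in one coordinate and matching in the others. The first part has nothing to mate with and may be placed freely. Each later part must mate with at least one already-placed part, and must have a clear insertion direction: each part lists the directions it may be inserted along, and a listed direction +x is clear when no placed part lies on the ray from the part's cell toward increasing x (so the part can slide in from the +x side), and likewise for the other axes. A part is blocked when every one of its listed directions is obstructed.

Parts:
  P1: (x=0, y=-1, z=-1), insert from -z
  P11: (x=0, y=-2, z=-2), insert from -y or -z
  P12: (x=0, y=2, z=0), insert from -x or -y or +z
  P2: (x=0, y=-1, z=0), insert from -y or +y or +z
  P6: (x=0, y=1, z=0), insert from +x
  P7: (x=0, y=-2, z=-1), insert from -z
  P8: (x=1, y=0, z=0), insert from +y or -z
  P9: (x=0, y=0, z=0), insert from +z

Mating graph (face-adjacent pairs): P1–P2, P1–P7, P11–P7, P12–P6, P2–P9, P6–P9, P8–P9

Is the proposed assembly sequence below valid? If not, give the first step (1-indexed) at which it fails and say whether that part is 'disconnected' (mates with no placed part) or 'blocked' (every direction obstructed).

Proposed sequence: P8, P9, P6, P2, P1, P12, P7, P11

Valid

1. P8@(1, 0, 0) [+y clear] — {P8}
2. P9@(0, 0, 0) [+z clear] — {P8, P9}
3. P6@(0, 1, 0) [+x clear] — {P6, P8, P9}
4. P2@(0, -1, 0) [-y clear] — {P2, P6, P8, P9}
5. P1@(0, -1, -1) [-z clear] — {P1, P2, P6, P8, P9}
6. P12@(0, 2, 0) [-x clear] — {P1, P12, P2, P6, P8, P9}
7. P7@(0, -2, -1) [-z clear] — {P1, P12, P2, P6, P7, P8, P9}
8. P11@(0, -2, -2) [-y clear] — {P1, P11, P12, P2, P6, P7, P8, P9}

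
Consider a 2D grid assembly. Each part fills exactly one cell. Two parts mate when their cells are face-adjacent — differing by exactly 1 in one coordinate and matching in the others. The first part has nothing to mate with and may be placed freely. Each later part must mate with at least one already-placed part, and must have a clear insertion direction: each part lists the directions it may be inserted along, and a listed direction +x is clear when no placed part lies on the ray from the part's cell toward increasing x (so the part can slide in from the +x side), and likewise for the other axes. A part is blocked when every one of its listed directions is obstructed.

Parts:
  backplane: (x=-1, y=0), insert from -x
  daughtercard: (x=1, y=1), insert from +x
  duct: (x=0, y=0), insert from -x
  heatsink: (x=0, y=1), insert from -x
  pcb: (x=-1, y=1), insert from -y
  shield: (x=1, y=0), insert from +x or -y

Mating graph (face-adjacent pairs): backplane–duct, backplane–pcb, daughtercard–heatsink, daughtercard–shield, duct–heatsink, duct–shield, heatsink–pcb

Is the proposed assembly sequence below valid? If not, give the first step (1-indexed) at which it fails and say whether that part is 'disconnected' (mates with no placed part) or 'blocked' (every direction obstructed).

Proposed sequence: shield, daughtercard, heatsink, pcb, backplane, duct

Invalid at step 6 (blocked)

1. shield@(1, 0) [+x clear] — {shield}
2. daughtercard@(1, 1) [+x clear] — {daughtercard, shield}
3. heatsink@(0, 1) [-x clear] — {daughtercard, heatsink, shield}
4. pcb@(-1, 1) [-y clear] — {daughtercard, heatsink, pcb, shield}
5. backplane@(-1, 0) [-x clear] — {backplane, daughtercard, heatsink, pcb, shield}
6. duct@(0, 0) — -x all obstructed ⇒ blocked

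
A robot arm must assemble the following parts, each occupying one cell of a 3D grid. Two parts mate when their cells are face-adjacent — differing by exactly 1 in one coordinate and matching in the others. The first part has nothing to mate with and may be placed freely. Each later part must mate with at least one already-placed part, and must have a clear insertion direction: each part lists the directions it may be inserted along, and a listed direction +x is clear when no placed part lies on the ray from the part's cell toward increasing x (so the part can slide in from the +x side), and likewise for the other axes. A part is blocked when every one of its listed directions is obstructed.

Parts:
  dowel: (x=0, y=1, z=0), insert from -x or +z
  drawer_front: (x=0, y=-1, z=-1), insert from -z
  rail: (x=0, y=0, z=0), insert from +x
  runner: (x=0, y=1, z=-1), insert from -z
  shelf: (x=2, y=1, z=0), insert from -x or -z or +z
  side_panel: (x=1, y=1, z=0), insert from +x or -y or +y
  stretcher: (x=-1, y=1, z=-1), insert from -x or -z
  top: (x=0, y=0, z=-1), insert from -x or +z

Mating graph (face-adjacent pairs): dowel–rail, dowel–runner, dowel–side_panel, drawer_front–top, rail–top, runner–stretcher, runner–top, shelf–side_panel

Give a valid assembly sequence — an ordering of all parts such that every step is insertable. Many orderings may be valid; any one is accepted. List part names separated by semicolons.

top; drawer_front; runner; dowel; stretcher; side_panel; shelf; rail

1. top@(0, 0, -1) [-x clear] — {top}
2. drawer_front@(0, -1, -1) [-z clear] — {drawer_front, top}
3. runner@(0, 1, -1) [-z clear] — {drawer_front, runner, top}
4. dowel@(0, 1, 0) [-x clear] — {dowel, drawer_front, runner, top}
5. stretcher@(-1, 1, -1) [-x clear] — {dowel, drawer_front, runner, stretcher, top}
6. side_panel@(1, 1, 0) [+x clear] — {dowel, drawer_front, runner, side_panel, stretcher, top}
7. shelf@(2, 1, 0) [-z clear] — {dowel, drawer_front, runner, shelf, side_panel, stretcher, top}
8. rail@(0, 0, 0) [+x clear] — {dowel, drawer_front, rail, runner, shelf, side_panel, stretcher, top}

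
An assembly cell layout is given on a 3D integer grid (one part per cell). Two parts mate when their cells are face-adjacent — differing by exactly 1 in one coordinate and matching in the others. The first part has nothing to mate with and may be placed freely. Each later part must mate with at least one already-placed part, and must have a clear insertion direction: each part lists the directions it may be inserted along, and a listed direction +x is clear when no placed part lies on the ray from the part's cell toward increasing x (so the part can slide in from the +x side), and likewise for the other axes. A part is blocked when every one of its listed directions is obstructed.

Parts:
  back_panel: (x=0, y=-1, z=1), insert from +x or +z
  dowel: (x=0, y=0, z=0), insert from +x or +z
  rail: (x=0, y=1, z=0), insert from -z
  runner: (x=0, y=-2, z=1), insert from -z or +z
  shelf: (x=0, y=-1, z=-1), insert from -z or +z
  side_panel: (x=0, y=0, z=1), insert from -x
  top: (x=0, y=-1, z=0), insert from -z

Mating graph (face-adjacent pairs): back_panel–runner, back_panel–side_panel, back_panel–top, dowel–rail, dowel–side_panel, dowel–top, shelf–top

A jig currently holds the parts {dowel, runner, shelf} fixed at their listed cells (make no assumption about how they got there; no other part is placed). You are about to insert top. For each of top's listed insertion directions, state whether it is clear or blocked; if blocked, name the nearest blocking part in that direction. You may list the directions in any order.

-z: nearest on ray is shelf@(0, -1, -1) ⇒ blocked

-z: blocked by shelf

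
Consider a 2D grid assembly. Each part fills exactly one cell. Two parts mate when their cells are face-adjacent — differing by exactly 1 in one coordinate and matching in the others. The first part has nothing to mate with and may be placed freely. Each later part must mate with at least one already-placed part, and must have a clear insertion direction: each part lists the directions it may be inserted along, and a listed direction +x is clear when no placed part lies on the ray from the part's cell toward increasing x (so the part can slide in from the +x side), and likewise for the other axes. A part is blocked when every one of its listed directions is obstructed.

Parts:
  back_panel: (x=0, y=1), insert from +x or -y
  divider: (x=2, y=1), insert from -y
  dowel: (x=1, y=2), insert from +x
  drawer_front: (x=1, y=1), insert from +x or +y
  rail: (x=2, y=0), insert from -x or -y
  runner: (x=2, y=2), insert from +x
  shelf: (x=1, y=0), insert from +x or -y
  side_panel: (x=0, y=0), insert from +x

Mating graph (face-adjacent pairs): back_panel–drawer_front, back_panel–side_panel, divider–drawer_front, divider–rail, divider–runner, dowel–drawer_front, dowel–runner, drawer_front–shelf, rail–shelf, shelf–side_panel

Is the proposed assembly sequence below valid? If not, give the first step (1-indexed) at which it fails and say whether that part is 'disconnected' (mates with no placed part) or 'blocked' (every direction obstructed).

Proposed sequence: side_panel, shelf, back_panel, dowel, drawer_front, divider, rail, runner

1. side_panel@(0, 0) [+x clear] — {side_panel}
2. shelf@(1, 0) [+x clear] — {shelf, side_panel}
3. back_panel@(0, 1) [+x clear] — {back_panel, shelf, side_panel}
4. dowel@(1, 2) — no placed neighbour ⇒ disconnected

Invalid at step 4 (disconnected)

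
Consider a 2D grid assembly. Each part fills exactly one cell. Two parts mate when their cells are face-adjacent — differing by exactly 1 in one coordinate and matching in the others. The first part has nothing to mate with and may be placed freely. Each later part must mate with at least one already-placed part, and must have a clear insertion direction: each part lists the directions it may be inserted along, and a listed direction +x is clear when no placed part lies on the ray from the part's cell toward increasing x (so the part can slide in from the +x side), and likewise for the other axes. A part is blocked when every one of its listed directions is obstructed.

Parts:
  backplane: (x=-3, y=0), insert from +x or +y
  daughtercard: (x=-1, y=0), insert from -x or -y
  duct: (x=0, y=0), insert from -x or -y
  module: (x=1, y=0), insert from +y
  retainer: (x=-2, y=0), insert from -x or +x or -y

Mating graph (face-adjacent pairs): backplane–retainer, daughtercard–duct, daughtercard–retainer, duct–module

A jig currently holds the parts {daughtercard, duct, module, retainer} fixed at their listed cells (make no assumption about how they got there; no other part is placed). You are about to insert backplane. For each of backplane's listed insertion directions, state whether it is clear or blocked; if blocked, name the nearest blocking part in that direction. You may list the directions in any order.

+x: blocked by retainer; +y: clear

+x: nearest on ray is retainer@(-2, 0) ⇒ blocked
+y: ray from backplane(-3, 0) has no placed part ⇒ clear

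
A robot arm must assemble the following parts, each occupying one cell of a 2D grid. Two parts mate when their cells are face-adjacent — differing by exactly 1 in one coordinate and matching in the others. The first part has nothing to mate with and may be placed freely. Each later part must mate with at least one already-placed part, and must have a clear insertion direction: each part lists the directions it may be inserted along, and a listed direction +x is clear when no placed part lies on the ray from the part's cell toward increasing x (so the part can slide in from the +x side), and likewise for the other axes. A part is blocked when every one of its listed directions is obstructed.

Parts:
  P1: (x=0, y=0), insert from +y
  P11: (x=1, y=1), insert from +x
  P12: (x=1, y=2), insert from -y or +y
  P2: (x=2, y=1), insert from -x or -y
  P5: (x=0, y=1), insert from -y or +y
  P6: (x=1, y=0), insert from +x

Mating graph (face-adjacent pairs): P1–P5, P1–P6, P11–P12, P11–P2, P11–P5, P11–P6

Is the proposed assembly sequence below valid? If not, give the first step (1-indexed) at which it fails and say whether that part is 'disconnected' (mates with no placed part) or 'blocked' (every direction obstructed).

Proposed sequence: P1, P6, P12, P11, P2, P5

Invalid at step 3 (disconnected)

1. P1@(0, 0) [+y clear] — {P1}
2. P6@(1, 0) [+x clear] — {P1, P6}
3. P12@(1, 2) — no placed neighbour ⇒ disconnected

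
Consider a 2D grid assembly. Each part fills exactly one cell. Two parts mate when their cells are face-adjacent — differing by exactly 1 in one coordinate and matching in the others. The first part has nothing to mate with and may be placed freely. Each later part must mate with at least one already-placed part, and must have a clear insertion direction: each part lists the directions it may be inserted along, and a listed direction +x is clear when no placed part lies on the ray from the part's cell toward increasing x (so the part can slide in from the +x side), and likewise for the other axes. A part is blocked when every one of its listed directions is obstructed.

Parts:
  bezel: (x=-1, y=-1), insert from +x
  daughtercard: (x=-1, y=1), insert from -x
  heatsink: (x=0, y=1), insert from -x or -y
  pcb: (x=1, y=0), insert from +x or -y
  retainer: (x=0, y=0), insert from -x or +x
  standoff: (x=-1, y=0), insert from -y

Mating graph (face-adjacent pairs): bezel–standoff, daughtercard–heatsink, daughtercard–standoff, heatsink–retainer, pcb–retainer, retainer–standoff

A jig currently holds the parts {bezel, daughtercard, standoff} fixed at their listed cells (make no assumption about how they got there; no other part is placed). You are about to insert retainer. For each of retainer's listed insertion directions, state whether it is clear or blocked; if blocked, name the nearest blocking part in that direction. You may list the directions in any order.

+x: clear; -x: blocked by standoff

-x: nearest on ray is standoff@(-1, 0) ⇒ blocked
+x: ray from retainer(0, 0) has no placed part ⇒ clear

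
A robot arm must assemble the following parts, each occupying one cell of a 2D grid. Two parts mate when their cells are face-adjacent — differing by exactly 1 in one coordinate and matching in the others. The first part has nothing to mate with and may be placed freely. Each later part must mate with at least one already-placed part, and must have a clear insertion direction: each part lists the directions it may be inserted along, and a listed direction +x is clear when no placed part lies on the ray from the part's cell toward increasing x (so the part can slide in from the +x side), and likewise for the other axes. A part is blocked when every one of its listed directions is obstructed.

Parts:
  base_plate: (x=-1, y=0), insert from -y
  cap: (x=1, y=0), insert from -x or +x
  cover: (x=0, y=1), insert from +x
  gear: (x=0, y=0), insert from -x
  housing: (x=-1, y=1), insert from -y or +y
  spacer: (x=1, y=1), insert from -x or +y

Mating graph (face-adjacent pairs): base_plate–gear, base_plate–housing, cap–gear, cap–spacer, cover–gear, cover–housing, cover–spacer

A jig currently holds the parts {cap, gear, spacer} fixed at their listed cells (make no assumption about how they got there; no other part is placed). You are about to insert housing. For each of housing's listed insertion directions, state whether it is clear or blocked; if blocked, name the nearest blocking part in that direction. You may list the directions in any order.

+y: clear; -y: clear

-y: ray from housing(-1, 1) has no placed part ⇒ clear
+y: ray from housing(-1, 1) has no placed part ⇒ clear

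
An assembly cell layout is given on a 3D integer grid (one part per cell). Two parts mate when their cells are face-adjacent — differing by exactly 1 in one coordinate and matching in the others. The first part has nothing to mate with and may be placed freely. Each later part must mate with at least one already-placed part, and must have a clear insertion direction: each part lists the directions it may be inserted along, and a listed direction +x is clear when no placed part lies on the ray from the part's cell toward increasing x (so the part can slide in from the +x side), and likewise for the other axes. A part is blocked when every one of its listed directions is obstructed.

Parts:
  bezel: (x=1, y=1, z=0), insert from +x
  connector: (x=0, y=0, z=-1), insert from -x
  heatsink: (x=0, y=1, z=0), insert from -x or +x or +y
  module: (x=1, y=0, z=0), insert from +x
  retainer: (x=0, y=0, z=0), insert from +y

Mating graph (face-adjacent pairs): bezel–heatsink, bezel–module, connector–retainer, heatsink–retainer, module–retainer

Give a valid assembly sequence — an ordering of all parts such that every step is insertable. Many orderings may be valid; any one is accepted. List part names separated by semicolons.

module; retainer; connector; heatsink; bezel

1. module@(1, 0, 0) [+x clear] — {module}
2. retainer@(0, 0, 0) [+y clear] — {module, retainer}
3. connector@(0, 0, -1) [-x clear] — {connector, module, retainer}
4. heatsink@(0, 1, 0) [-x clear] — {connector, heatsink, module, retainer}
5. bezel@(1, 1, 0) [+x clear] — {bezel, connector, heatsink, module, retainer}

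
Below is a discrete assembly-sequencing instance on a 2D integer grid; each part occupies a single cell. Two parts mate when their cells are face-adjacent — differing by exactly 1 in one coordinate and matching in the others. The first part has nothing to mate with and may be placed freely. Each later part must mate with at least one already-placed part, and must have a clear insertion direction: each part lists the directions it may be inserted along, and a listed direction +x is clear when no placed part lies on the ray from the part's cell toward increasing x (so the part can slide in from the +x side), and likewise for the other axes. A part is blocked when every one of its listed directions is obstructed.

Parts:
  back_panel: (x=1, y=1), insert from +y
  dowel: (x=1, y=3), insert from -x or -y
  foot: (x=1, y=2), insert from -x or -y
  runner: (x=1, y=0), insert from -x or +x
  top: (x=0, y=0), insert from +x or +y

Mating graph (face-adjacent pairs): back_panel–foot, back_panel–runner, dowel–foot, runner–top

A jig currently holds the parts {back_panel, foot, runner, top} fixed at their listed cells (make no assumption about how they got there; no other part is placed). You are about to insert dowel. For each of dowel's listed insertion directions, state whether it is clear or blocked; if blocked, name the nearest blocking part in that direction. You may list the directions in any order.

-x: clear; -y: blocked by foot

-x: ray from dowel(1, 3) has no placed part ⇒ clear
-y: nearest on ray is foot@(1, 2) ⇒ blocked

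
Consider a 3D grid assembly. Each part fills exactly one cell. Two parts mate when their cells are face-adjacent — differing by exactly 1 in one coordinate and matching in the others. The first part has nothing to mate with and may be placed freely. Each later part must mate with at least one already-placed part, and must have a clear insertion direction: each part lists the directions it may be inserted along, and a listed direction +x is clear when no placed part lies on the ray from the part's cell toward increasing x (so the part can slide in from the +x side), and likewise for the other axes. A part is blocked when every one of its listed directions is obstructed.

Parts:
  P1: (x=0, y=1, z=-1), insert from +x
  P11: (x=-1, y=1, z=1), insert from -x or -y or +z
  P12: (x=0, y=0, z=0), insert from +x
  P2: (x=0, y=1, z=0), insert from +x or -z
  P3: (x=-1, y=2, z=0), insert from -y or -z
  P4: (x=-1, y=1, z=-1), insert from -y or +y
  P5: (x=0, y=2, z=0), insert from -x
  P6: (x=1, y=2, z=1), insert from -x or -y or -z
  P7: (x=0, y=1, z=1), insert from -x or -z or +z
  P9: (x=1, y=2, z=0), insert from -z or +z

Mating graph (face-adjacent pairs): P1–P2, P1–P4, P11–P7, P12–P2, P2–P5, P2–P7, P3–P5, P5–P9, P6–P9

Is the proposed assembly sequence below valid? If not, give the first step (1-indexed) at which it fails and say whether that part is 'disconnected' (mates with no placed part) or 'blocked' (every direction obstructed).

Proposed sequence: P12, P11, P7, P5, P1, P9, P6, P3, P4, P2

1. P12@(0, 0, 0) [+x clear] — {P12}
2. P11@(-1, 1, 1) — no placed neighbour ⇒ disconnected

Invalid at step 2 (disconnected)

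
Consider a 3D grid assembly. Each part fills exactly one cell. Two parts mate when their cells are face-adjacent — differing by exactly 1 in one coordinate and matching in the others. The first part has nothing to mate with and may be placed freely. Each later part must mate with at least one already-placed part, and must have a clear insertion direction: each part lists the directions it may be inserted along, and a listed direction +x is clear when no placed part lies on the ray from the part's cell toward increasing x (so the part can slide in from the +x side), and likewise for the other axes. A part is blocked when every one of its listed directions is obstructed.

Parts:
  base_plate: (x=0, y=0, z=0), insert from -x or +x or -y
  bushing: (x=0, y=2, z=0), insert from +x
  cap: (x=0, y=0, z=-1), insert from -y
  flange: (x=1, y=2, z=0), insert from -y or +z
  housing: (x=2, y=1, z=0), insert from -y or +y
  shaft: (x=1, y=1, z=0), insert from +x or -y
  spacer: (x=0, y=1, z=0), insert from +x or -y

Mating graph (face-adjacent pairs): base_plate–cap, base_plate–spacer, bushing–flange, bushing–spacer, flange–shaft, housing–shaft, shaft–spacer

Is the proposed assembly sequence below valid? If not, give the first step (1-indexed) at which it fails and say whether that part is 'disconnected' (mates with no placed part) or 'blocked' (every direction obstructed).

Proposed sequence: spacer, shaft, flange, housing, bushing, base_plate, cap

Invalid at step 5 (blocked)

1. spacer@(0, 1, 0) [+x clear] — {spacer}
2. shaft@(1, 1, 0) [+x clear] — {shaft, spacer}
3. flange@(1, 2, 0) [+z clear] — {flange, shaft, spacer}
4. housing@(2, 1, 0) [-y clear] — {flange, housing, shaft, spacer}
5. bushing@(0, 2, 0) — +x all obstructed ⇒ blocked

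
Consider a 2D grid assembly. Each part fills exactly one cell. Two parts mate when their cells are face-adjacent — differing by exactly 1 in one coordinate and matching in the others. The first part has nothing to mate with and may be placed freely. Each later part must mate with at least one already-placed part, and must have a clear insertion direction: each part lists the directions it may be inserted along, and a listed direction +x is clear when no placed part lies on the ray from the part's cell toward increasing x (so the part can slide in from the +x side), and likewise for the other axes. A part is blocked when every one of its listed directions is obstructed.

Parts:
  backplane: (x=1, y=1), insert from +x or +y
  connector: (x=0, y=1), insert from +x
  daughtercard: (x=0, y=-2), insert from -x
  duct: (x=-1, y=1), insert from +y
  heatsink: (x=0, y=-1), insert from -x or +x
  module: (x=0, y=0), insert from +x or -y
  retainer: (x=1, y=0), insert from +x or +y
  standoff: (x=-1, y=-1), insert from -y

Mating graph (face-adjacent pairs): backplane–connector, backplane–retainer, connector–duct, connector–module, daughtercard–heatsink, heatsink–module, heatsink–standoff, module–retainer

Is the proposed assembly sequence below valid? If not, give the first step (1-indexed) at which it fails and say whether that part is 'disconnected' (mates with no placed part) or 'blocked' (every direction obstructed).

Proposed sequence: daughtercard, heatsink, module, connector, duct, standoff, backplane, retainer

Valid

1. daughtercard@(0, -2) [-x clear] — {daughtercard}
2. heatsink@(0, -1) [-x clear] — {daughtercard, heatsink}
3. module@(0, 0) [+x clear] — {daughtercard, heatsink, module}
4. connector@(0, 1) [+x clear] — {connector, daughtercard, heatsink, module}
5. duct@(-1, 1) [+y clear] — {connector, daughtercard, duct, heatsink, module}
6. standoff@(-1, -1) [-y clear] — {connector, daughtercard, duct, heatsink, module, standoff}
7. backplane@(1, 1) [+x clear] — {backplane, connector, daughtercard, duct, heatsink, module, standoff}
8. retainer@(1, 0) [+x clear] — {backplane, connector, daughtercard, duct, heatsink, module, retainer, standoff}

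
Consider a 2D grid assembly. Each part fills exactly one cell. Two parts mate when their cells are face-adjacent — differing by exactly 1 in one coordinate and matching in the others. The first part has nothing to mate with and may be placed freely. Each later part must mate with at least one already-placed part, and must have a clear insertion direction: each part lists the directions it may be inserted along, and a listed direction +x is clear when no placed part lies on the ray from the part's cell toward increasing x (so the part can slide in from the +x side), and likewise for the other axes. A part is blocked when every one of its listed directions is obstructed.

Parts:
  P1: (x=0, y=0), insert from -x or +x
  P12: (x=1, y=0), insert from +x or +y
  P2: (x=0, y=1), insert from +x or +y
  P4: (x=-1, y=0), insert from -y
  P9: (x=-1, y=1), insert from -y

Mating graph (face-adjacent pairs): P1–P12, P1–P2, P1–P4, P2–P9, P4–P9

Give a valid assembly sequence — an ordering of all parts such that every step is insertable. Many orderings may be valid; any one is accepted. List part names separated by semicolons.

P9; P2; P1; P12; P4

1. P9@(-1, 1) [-y clear] — {P9}
2. P2@(0, 1) [+x clear] — {P2, P9}
3. P1@(0, 0) [-x clear] — {P1, P2, P9}
4. P12@(1, 0) [+x clear] — {P1, P12, P2, P9}
5. P4@(-1, 0) [-y clear] — {P1, P12, P2, P4, P9}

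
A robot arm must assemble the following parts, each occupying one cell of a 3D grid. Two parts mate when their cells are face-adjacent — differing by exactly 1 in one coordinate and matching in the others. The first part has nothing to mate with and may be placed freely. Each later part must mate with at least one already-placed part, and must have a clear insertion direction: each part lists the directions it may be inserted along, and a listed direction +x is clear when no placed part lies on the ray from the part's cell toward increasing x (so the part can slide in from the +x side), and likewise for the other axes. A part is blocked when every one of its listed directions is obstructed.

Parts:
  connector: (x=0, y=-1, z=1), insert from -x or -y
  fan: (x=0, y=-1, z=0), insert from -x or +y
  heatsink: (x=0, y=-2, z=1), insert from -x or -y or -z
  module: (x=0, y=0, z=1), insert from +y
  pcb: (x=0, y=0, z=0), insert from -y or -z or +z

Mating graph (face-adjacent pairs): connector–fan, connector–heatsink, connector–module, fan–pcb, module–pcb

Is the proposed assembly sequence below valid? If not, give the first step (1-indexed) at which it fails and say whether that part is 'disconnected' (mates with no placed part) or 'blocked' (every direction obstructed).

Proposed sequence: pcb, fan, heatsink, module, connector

1. pcb@(0, 0, 0) [-y clear] — {pcb}
2. fan@(0, -1, 0) [-x clear] — {fan, pcb}
3. heatsink@(0, -2, 1) — no placed neighbour ⇒ disconnected

Invalid at step 3 (disconnected)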